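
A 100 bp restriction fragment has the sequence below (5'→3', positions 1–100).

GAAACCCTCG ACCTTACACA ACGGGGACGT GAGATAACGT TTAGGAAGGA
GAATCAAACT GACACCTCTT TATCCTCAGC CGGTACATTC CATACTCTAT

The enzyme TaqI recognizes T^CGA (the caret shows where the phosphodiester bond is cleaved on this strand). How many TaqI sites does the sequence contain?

TCGA occurs starting at position 8.
TaqI cuts at 1 site.

1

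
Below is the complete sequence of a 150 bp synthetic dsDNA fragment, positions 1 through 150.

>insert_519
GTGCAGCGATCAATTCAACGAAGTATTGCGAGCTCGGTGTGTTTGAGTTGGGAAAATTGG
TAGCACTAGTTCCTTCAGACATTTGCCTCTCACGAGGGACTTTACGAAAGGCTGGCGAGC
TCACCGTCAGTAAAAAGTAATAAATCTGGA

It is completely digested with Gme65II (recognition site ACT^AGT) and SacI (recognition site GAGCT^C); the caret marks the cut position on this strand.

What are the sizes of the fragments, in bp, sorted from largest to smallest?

The Gme65II site (ACTAGT) starts at position 65.
Gme65II cuts after base 3 of each site, so after position 67.
SacI sites (GAGCTC) start at positions 30, 117.
SacI cuts after base 5 of each site (before the last base), so after positions 34, 121.
Combined cut positions: 34, 67, 121.
Linear molecule, 3 cuts → 4 fragments:
  1–34 → 34 bp
  35–67 → 33 bp
  68–121 → 54 bp
  122–150 → 29 bp
Sorted largest to smallest: 54, 34, 33, 29 bp.

54, 34, 33, 29 bp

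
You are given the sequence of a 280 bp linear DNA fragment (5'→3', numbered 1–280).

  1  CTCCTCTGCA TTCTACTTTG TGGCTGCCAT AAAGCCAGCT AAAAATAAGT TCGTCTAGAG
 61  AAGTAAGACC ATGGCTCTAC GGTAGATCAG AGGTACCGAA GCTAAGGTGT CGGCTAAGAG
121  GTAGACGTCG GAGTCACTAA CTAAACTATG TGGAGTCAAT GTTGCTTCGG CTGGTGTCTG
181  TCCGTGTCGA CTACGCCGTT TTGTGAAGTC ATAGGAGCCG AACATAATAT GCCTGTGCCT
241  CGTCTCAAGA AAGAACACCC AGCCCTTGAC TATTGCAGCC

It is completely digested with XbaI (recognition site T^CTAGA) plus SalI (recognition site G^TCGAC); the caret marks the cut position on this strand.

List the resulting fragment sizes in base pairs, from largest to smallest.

132, 94, 54 bp

The XbaI site (TCTAGA) starts at position 54.
XbaI cuts after the first base of each site, so after position 54.
The SalI site (GTCGAC) starts at position 186.
SalI cuts after the first base of each site, so after position 186.
Combined cut positions: 54, 186.
Linear molecule, 2 cuts → 3 fragments:
  1–54 → 54 bp
  55–186 → 132 bp
  187–280 → 94 bp
Sorted largest to smallest: 132, 94, 54 bp.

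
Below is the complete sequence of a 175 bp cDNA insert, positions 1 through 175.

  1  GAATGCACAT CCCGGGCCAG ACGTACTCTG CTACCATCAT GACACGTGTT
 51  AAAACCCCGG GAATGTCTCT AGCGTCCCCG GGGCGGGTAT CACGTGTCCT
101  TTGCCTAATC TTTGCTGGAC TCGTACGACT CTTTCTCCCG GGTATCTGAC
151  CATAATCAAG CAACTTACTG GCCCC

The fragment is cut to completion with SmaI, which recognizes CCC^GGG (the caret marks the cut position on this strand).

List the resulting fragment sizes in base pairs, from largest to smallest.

60, 45, 36, 21, 13 bp

SmaI sites (CCCGGG) start at positions 11, 56, 77, 137.
SmaI cuts after base 3 of each site, so after positions 13, 58, 79, 139.
Linear molecule, 4 cuts → 5 fragments:
  1–13 → 13 bp
  14–58 → 45 bp
  59–79 → 21 bp
  80–139 → 60 bp
  140–175 → 36 bp
Sorted largest to smallest: 60, 45, 36, 21, 13 bp.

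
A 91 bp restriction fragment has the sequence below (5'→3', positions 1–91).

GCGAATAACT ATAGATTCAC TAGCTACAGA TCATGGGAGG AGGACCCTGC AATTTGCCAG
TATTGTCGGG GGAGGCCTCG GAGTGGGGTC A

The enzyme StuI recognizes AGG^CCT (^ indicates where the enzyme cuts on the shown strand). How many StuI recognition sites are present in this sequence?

1

AGGCCT occurs starting at position 73.
StuI cuts at 1 site.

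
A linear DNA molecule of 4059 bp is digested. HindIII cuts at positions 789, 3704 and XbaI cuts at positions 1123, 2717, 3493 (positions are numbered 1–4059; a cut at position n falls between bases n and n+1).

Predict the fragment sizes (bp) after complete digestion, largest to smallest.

1594, 789, 776, 355, 334, 211 bp

Combined cut positions (sorted): 789, 1123, 2717, 3493, 3704.
Linear molecule, 5 cuts → 6 fragments:
  789 − 0 = 789 bp
  1123 − 789 = 334 bp
  2717 − 1123 = 1594 bp
  3493 − 2717 = 776 bp
  3704 − 3493 = 211 bp
  4059 − 3704 = 355 bp
Sorted largest to smallest: 1594, 789, 776, 355, 334, 211 bp.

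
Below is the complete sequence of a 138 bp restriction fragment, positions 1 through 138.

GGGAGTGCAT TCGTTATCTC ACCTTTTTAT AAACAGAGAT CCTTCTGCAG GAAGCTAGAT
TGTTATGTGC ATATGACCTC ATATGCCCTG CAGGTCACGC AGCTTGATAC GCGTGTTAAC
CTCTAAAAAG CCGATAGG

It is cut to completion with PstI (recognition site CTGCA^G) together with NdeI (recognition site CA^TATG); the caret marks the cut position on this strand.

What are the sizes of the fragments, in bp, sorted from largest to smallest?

PstI sites (CTGCAG) start at positions 45, 88.
PstI cuts after base 5 of each site (before the last base), so after positions 49, 92.
NdeI sites (CATATG) start at positions 70, 80.
NdeI cuts after base 2 of each site, so after positions 71, 81.
Combined cut positions: 49, 71, 81, 92.
Linear molecule, 4 cuts → 5 fragments:
  1–49 → 49 bp
  50–71 → 22 bp
  72–81 → 10 bp
  82–92 → 11 bp
  93–138 → 46 bp
Sorted largest to smallest: 49, 46, 22, 11, 10 bp.

49, 46, 22, 11, 10 bp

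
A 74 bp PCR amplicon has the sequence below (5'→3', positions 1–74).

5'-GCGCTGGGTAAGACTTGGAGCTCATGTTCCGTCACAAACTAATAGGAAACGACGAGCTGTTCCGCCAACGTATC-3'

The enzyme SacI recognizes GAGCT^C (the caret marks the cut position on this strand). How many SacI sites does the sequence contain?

1

GAGCTC occurs starting at position 18.
SacI cuts at 1 site.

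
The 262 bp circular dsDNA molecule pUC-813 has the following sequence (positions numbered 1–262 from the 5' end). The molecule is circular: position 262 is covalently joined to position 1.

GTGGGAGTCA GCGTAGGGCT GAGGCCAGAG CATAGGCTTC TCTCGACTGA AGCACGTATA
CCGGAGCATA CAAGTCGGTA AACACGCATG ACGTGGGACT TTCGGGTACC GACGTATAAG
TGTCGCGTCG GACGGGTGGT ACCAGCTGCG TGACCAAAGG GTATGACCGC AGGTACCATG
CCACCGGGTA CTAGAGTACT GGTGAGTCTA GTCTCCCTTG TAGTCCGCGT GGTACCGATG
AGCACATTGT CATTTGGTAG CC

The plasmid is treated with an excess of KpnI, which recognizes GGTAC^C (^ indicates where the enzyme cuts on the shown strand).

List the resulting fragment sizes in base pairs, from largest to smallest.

KpnI sites (GGTACC) start at positions 105, 138, 172, 231.
KpnI cuts after base 5 of each site (before the last base), so after positions 109, 142, 176, 235.
Circular molecule, 4 cuts → 4 fragments:
  110–142 → 33 bp
  143–176 → 34 bp
  177–235 → 59 bp
  236–262 then 1–109 → 27 + 109 = 136 bp
Sorted largest to smallest: 136, 59, 34, 33 bp.

136, 59, 34, 33 bp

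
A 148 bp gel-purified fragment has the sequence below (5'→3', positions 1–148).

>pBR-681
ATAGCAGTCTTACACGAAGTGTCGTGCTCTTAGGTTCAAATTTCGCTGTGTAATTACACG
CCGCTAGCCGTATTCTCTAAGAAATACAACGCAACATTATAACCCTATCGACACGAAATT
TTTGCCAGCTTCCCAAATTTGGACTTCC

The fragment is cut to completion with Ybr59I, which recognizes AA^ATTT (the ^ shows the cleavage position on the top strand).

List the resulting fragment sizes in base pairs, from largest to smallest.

78, 39, 19, 12 bp

Ybr59I sites (AAATTT) start at positions 38, 116, 135.
Ybr59I cuts after base 2 of each site, so after positions 39, 117, 136.
Linear molecule, 3 cuts → 4 fragments:
  1–39 → 39 bp
  40–117 → 78 bp
  118–136 → 19 bp
  137–148 → 12 bp
Sorted largest to smallest: 78, 39, 19, 12 bp.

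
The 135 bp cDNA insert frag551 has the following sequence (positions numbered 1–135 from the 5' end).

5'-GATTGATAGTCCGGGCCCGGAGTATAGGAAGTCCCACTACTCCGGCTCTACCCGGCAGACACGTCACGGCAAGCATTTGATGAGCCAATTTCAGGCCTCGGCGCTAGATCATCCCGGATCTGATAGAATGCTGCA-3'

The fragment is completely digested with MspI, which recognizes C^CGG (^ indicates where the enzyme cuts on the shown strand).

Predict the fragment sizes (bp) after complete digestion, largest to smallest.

62, 25, 21, 11, 10, 6 bp

MspI sites (CCGG) start at positions 11, 17, 42, 52, 114.
MspI cuts after the first base of each site, so after positions 11, 17, 42, 52, 114.
Linear molecule, 5 cuts → 6 fragments:
  1–11 → 11 bp
  12–17 → 6 bp
  18–42 → 25 bp
  43–52 → 10 bp
  53–114 → 62 bp
  115–135 → 21 bp
Sorted largest to smallest: 62, 25, 21, 11, 10, 6 bp.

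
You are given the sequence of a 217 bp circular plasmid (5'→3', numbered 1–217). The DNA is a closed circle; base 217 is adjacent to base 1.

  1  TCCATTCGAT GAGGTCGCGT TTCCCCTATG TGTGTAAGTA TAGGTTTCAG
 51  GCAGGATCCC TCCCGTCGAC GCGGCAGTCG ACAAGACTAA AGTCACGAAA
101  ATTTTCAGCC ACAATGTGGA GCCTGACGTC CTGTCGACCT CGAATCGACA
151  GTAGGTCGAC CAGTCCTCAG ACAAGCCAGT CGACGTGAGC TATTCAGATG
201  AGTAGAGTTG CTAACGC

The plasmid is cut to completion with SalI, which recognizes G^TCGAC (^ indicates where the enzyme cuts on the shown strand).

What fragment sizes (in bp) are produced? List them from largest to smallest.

103, 56, 24, 22, 12 bp

SalI sites (GTCGAC) start at positions 65, 77, 133, 155, 179.
SalI cuts after the first base of each site, so after positions 65, 77, 133, 155, 179.
Circular molecule, 5 cuts → 5 fragments:
  66–77 → 12 bp
  78–133 → 56 bp
  134–155 → 22 bp
  156–179 → 24 bp
  180–217 then 1–65 → 38 + 65 = 103 bp
Sorted largest to smallest: 103, 56, 24, 22, 12 bp.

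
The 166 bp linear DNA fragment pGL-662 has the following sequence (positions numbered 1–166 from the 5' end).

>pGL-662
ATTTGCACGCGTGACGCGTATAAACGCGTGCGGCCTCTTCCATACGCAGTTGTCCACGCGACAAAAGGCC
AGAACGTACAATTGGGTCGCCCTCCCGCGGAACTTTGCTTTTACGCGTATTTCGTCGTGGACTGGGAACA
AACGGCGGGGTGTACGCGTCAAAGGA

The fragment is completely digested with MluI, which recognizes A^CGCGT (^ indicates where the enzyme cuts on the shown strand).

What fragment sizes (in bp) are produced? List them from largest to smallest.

MluI sites (ACGCGT) start at positions 7, 14, 24, 113, 154.
MluI cuts after the first base of each site, so after positions 7, 14, 24, 113, 154.
Linear molecule, 5 cuts → 6 fragments:
  1–7 → 7 bp
  8–14 → 7 bp
  15–24 → 10 bp
  25–113 → 89 bp
  114–154 → 41 bp
  155–166 → 12 bp
Sorted largest to smallest: 89, 41, 12, 10, 7, 7 bp.

89, 41, 12, 10, 7, 7 bp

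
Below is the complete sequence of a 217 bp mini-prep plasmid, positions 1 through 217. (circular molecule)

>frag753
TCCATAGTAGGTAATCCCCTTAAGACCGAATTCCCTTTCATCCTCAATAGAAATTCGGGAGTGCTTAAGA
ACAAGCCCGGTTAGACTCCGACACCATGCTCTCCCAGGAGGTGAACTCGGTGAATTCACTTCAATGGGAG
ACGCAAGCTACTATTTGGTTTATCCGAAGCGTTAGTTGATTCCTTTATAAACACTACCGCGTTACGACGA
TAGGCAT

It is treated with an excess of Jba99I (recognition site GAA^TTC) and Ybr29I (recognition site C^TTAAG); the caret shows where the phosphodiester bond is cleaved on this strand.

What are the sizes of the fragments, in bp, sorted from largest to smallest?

Jba99I sites (GAATTC) start at positions 28, 122.
Jba99I cuts after base 3 of each site, so after positions 30, 124.
Ybr29I sites (CTTAAG) start at positions 19, 64.
Ybr29I cuts after the first base of each site, so after positions 19, 64.
Combined cut positions: 19, 30, 64, 124.
Circular molecule, 4 cuts → 4 fragments:
  20–30 → 11 bp
  31–64 → 34 bp
  65–124 → 60 bp
  125–217 then 1–19 → 93 + 19 = 112 bp
Sorted largest to smallest: 112, 60, 34, 11 bp.

112, 60, 34, 11 bp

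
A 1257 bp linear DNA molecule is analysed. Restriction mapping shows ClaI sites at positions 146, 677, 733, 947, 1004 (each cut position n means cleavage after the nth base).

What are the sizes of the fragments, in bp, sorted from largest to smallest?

Linear molecule, 5 cuts → 6 fragments:
  146 − 0 = 146 bp
  677 − 146 = 531 bp
  733 − 677 = 56 bp
  947 − 733 = 214 bp
  1004 − 947 = 57 bp
  1257 − 1004 = 253 bp
Sorted largest to smallest: 531, 253, 214, 146, 57, 56 bp.

531, 253, 214, 146, 57, 56 bp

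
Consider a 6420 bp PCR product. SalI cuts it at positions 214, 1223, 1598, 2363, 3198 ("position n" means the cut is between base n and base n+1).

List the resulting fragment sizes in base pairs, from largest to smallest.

Linear molecule, 5 cuts → 6 fragments:
  214 − 0 = 214 bp
  1223 − 214 = 1009 bp
  1598 − 1223 = 375 bp
  2363 − 1598 = 765 bp
  3198 − 2363 = 835 bp
  6420 − 3198 = 3222 bp
Sorted largest to smallest: 3222, 1009, 835, 765, 375, 214 bp.

3222, 1009, 835, 765, 375, 214 bp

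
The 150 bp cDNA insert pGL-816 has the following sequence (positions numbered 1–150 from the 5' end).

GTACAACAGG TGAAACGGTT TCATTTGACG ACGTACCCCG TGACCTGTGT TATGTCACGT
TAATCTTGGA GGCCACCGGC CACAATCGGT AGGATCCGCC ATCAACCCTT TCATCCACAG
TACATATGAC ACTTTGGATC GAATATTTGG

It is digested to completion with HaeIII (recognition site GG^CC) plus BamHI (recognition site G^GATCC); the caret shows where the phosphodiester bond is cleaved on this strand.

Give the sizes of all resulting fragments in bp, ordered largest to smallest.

HaeIII sites (GGCC) start at positions 71, 78.
HaeIII cuts after base 2 of each site, so after positions 72, 79.
The BamHI site (GGATCC) starts at position 92.
BamHI cuts after the first base of each site, so after position 92.
Combined cut positions: 72, 79, 92.
Linear molecule, 3 cuts → 4 fragments:
  1–72 → 72 bp
  73–79 → 7 bp
  80–92 → 13 bp
  93–150 → 58 bp
Sorted largest to smallest: 72, 58, 13, 7 bp.

72, 58, 13, 7 bp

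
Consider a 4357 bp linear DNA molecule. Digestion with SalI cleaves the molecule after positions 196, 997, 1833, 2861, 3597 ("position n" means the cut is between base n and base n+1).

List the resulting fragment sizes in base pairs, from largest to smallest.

Linear molecule, 5 cuts → 6 fragments:
  196 − 0 = 196 bp
  997 − 196 = 801 bp
  1833 − 997 = 836 bp
  2861 − 1833 = 1028 bp
  3597 − 2861 = 736 bp
  4357 − 3597 = 760 bp
Sorted largest to smallest: 1028, 836, 801, 760, 736, 196 bp.

1028, 836, 801, 760, 736, 196 bp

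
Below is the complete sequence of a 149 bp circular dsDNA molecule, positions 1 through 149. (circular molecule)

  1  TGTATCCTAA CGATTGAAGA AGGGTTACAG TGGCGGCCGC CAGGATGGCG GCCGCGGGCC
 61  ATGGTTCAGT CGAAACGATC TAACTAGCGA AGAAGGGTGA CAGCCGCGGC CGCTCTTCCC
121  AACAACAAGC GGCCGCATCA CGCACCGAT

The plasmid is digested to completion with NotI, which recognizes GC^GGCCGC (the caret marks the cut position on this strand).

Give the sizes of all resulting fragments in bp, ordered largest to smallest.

58, 53, 23, 15 bp

NotI sites (GCGGCCGC) start at positions 33, 48, 106, 129.
NotI cuts after base 2 of each site, so after positions 34, 49, 107, 130.
Circular molecule, 4 cuts → 4 fragments:
  35–49 → 15 bp
  50–107 → 58 bp
  108–130 → 23 bp
  131–149 then 1–34 → 19 + 34 = 53 bp
Sorted largest to smallest: 58, 53, 23, 15 bp.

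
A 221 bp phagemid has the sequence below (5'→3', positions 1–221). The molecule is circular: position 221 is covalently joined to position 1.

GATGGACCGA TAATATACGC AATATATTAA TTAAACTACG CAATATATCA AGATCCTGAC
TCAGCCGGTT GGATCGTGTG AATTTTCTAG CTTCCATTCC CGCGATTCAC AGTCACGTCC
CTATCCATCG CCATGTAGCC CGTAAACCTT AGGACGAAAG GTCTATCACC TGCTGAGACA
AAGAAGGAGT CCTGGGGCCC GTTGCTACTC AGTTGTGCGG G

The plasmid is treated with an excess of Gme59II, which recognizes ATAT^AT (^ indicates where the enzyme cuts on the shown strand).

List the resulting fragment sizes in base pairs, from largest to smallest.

Gme59II sites (ATATAT) start at positions 22, 43.
Gme59II cuts after base 4 of each site, so after positions 25, 46.
Circular molecule, 2 cuts → 2 fragments:
  26–46 → 21 bp
  47–221 then 1–25 → 175 + 25 = 200 bp
Sorted largest to smallest: 200, 21 bp.

200, 21 bp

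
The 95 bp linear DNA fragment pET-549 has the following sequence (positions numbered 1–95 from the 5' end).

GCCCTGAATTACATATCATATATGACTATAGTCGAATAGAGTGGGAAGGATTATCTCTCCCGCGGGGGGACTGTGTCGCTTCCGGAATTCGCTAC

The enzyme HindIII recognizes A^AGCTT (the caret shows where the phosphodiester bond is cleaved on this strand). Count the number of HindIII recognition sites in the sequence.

0

No occurrence of AAGCTT is present in the sequence.
HindIII does not cut: 0 sites.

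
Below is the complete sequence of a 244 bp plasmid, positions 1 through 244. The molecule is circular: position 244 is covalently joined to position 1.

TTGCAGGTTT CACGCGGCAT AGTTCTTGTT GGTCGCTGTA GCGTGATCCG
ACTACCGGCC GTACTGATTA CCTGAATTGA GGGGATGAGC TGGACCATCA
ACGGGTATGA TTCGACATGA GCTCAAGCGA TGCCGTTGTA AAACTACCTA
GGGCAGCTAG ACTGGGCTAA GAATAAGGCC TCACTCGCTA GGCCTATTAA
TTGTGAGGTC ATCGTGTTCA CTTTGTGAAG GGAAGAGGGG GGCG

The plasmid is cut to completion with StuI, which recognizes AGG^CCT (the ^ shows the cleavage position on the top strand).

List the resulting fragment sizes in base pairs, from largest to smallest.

StuI sites (AGGCCT) start at positions 176, 190.
StuI cuts after base 3 of each site, so after positions 178, 192.
Circular molecule, 2 cuts → 2 fragments:
  179–192 → 14 bp
  193–244 then 1–178 → 52 + 178 = 230 bp
Sorted largest to smallest: 230, 14 bp.

230, 14 bp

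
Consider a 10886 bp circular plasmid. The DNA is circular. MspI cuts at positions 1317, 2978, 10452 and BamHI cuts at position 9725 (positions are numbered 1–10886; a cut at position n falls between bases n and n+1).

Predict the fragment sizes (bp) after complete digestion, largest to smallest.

Combined cut positions (sorted): 1317, 2978, 9725, 10452.
Circular molecule, 4 cuts → 4 fragments:
  2978 − 1317 = 1661 bp
  9725 − 2978 = 6747 bp
  10452 − 9725 = 727 bp
  wrap: 10886 − 10452 + 1317 = 1751 bp
Sorted largest to smallest: 6747, 1751, 1661, 727 bp.

6747, 1751, 1661, 727 bp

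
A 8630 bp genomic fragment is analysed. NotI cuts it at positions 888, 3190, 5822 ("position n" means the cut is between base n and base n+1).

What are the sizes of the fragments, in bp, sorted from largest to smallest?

Linear molecule, 3 cuts → 4 fragments:
  888 − 0 = 888 bp
  3190 − 888 = 2302 bp
  5822 − 3190 = 2632 bp
  8630 − 5822 = 2808 bp
Sorted largest to smallest: 2808, 2632, 2302, 888 bp.

2808, 2632, 2302, 888 bp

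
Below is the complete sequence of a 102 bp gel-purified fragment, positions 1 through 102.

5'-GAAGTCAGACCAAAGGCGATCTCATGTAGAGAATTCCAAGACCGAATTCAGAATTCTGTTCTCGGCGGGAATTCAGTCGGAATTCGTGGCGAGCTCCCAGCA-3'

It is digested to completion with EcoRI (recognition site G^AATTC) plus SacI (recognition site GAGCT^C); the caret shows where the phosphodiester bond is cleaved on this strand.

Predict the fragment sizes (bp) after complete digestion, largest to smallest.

31, 18, 15, 13, 11, 7, 7 bp

EcoRI sites (GAATTC) start at positions 31, 44, 51, 69, 80.
EcoRI cuts after the first base of each site, so after positions 31, 44, 51, 69, 80.
The SacI site (GAGCTC) starts at position 91.
SacI cuts after base 5 of each site (before the last base), so after position 95.
Combined cut positions: 31, 44, 51, 69, 80, 95.
Linear molecule, 6 cuts → 7 fragments:
  1–31 → 31 bp
  32–44 → 13 bp
  45–51 → 7 bp
  52–69 → 18 bp
  70–80 → 11 bp
  81–95 → 15 bp
  96–102 → 7 bp
Sorted largest to smallest: 31, 18, 15, 13, 11, 7, 7 bp.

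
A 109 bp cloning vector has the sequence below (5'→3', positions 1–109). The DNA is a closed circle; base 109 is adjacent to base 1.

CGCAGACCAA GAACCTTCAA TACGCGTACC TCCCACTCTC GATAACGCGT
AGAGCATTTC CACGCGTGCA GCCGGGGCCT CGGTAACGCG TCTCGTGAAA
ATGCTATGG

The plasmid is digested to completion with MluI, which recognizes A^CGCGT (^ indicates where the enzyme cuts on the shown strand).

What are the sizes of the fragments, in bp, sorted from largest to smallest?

MluI sites (ACGCGT) start at positions 22, 45, 62, 86.
MluI cuts after the first base of each site, so after positions 22, 45, 62, 86.
Circular molecule, 4 cuts → 4 fragments:
  23–45 → 23 bp
  46–62 → 17 bp
  63–86 → 24 bp
  87–109 then 1–22 → 23 + 22 = 45 bp
Sorted largest to smallest: 45, 24, 23, 17 bp.

45, 24, 23, 17 bp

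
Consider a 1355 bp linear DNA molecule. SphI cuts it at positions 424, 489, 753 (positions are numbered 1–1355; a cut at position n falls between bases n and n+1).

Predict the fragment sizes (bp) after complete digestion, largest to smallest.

Linear molecule, 3 cuts → 4 fragments:
  424 − 0 = 424 bp
  489 − 424 = 65 bp
  753 − 489 = 264 bp
  1355 − 753 = 602 bp
Sorted largest to smallest: 602, 424, 264, 65 bp.

602, 424, 264, 65 bp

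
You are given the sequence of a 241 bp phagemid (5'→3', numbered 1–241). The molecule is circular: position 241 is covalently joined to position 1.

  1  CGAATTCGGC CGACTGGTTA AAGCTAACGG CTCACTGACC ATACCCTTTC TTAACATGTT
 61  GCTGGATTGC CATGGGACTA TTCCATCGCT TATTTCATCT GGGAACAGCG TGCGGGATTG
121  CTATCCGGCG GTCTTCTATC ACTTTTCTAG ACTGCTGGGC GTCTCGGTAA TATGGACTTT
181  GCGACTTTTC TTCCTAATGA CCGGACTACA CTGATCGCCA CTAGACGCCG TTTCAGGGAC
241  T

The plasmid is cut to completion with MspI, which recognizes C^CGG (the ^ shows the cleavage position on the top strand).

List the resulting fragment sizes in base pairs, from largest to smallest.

165, 76 bp

MspI sites (CCGG) start at positions 125, 201.
MspI cuts after the first base of each site, so after positions 125, 201.
Circular molecule, 2 cuts → 2 fragments:
  126–201 → 76 bp
  202–241 then 1–125 → 40 + 125 = 165 bp
Sorted largest to smallest: 165, 76 bp.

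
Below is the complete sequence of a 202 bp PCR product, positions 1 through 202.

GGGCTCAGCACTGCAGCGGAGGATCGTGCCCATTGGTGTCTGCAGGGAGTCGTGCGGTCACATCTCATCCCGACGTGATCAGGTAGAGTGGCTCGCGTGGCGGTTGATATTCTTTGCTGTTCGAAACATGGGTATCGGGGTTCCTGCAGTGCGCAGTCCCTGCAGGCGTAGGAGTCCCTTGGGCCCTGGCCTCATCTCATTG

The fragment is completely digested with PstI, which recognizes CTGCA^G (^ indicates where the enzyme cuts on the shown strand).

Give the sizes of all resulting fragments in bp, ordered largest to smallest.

PstI sites (CTGCAG) start at positions 11, 40, 144, 160.
PstI cuts after base 5 of each site (before the last base), so after positions 15, 44, 148, 164.
Linear molecule, 4 cuts → 5 fragments:
  1–15 → 15 bp
  16–44 → 29 bp
  45–148 → 104 bp
  149–164 → 16 bp
  165–202 → 38 bp
Sorted largest to smallest: 104, 38, 29, 16, 15 bp.

104, 38, 29, 16, 15 bp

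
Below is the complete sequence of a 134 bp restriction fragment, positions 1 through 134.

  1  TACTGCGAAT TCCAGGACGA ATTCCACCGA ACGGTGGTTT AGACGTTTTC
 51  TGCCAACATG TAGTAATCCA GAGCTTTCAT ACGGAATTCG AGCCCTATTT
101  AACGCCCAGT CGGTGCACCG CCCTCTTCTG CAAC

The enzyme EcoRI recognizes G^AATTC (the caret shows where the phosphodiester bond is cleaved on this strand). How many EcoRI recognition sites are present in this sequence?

3

GAATTC occurs starting at positions 7, 19, 84.
EcoRI cuts at 3 sites.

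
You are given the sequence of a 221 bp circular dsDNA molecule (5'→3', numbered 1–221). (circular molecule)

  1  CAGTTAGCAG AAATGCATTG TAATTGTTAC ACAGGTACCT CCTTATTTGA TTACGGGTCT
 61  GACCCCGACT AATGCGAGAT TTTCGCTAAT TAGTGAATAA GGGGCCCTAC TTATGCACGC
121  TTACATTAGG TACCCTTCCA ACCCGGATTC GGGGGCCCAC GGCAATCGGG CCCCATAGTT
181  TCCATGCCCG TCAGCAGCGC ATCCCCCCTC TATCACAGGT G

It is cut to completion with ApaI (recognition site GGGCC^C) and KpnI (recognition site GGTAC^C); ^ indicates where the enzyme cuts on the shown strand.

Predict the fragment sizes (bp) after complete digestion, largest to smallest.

ApaI sites (GGGCCC) start at positions 102, 153, 168.
ApaI cuts after base 5 of each site (before the last base), so after positions 106, 157, 172.
KpnI sites (GGTACC) start at positions 34, 129.
KpnI cuts after base 5 of each site (before the last base), so after positions 38, 133.
Combined cut positions: 38, 106, 133, 157, 172.
Circular molecule, 5 cuts → 5 fragments:
  39–106 → 68 bp
  107–133 → 27 bp
  134–157 → 24 bp
  158–172 → 15 bp
  173–221 then 1–38 → 49 + 38 = 87 bp
Sorted largest to smallest: 87, 68, 27, 24, 15 bp.

87, 68, 27, 24, 15 bp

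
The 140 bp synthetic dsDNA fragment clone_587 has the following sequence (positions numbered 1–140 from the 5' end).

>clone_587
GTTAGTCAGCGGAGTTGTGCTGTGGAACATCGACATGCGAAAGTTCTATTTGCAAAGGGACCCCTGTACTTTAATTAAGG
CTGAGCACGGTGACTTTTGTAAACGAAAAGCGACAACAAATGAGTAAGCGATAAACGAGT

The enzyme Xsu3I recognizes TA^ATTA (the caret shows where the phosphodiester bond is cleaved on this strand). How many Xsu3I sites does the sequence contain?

1

TAATTA occurs starting at position 72.
Xsu3I cuts at 1 site.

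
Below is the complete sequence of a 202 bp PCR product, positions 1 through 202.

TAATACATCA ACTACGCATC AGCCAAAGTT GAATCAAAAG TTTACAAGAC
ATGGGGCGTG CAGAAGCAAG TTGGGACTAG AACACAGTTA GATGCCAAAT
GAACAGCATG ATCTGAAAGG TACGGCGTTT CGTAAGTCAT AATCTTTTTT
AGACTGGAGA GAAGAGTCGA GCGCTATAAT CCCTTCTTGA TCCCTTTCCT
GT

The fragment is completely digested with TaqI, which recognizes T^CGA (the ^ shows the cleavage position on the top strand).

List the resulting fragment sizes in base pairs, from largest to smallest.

167, 35 bp

The TaqI site (TCGA) starts at position 167.
TaqI cuts after the first base of each site, so after position 167.
Linear molecule, 1 cut → 2 fragments:
  1–167 → 167 bp
  168–202 → 35 bp
Sorted largest to smallest: 167, 35 bp.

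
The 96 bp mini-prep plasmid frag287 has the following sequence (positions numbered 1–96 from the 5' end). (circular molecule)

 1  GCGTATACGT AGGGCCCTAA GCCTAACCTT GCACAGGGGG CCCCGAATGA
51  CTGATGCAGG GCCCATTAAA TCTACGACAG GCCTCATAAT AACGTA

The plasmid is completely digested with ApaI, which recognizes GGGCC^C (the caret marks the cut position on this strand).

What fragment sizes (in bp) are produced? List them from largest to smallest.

49, 26, 21 bp

ApaI sites (GGGCCC) start at positions 12, 38, 59.
ApaI cuts after base 5 of each site (before the last base), so after positions 16, 42, 63.
Circular molecule, 3 cuts → 3 fragments:
  17–42 → 26 bp
  43–63 → 21 bp
  64–96 then 1–16 → 33 + 16 = 49 bp
Sorted largest to smallest: 49, 26, 21 bp.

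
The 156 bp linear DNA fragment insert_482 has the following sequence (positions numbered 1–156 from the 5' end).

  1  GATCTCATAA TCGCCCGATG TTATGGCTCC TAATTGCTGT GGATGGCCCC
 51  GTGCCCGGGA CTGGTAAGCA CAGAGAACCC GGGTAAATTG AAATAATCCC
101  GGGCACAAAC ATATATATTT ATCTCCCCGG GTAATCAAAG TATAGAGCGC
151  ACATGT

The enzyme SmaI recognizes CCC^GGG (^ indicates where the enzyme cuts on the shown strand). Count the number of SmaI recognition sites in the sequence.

CCCGGG occurs starting at positions 54, 78, 98, 126.
SmaI cuts at 4 sites.

4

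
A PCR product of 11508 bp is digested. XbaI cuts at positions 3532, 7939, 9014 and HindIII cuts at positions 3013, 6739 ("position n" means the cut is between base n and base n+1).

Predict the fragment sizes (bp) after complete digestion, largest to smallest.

Combined cut positions (sorted): 3013, 3532, 6739, 7939, 9014.
Linear molecule, 5 cuts → 6 fragments:
  3013 − 0 = 3013 bp
  3532 − 3013 = 519 bp
  6739 − 3532 = 3207 bp
  7939 − 6739 = 1200 bp
  9014 − 7939 = 1075 bp
  11508 − 9014 = 2494 bp
Sorted largest to smallest: 3207, 3013, 2494, 1200, 1075, 519 bp.

3207, 3013, 2494, 1200, 1075, 519 bp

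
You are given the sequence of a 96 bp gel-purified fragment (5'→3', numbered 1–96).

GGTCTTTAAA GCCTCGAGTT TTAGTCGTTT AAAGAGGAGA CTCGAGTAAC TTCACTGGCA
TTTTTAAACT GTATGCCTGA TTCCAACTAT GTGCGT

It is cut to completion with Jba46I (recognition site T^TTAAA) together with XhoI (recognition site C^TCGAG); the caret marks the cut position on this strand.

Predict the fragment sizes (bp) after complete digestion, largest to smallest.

Jba46I sites (TTTAAA) start at positions 5, 28, 63.
Jba46I cuts after the first base of each site, so after positions 5, 28, 63.
XhoI sites (CTCGAG) start at positions 13, 41.
XhoI cuts after the first base of each site, so after positions 13, 41.
Combined cut positions: 5, 13, 28, 41, 63.
Linear molecule, 5 cuts → 6 fragments:
  1–5 → 5 bp
  6–13 → 8 bp
  14–28 → 15 bp
  29–41 → 13 bp
  42–63 → 22 bp
  64–96 → 33 bp
Sorted largest to smallest: 33, 22, 15, 13, 8, 5 bp.

33, 22, 15, 13, 8, 5 bp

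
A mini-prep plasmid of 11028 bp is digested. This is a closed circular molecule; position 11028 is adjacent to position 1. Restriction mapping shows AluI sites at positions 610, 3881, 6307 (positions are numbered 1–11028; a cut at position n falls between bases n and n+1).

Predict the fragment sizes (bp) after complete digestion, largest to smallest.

5331, 3271, 2426 bp

Circular molecule, 3 cuts → 3 fragments:
  3881 − 610 = 3271 bp
  6307 − 3881 = 2426 bp
  wrap: 11028 − 6307 + 610 = 5331 bp
Sorted largest to smallest: 5331, 3271, 2426 bp.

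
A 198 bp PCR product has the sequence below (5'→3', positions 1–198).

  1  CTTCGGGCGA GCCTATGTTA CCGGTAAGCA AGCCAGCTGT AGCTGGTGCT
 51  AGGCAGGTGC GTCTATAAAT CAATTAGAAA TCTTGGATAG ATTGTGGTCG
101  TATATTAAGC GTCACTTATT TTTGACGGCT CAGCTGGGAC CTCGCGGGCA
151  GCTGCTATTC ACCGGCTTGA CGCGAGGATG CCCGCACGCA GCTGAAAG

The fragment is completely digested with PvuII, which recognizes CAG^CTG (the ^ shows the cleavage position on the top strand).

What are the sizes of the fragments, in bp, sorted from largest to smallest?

PvuII sites (CAGCTG) start at positions 34, 131, 149, 189.
PvuII cuts after base 3 of each site, so after positions 36, 133, 151, 191.
Linear molecule, 4 cuts → 5 fragments:
  1–36 → 36 bp
  37–133 → 97 bp
  134–151 → 18 bp
  152–191 → 40 bp
  192–198 → 7 bp
Sorted largest to smallest: 97, 40, 36, 18, 7 bp.

97, 40, 36, 18, 7 bp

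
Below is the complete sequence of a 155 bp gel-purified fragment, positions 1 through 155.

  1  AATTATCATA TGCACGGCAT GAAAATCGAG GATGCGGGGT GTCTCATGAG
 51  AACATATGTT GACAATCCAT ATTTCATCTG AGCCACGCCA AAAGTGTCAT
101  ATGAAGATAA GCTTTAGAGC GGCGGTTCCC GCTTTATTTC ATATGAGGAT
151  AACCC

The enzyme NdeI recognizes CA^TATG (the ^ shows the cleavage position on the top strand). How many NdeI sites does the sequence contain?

4

CATATG occurs starting at positions 7, 53, 98, 140.
NdeI cuts at 4 sites.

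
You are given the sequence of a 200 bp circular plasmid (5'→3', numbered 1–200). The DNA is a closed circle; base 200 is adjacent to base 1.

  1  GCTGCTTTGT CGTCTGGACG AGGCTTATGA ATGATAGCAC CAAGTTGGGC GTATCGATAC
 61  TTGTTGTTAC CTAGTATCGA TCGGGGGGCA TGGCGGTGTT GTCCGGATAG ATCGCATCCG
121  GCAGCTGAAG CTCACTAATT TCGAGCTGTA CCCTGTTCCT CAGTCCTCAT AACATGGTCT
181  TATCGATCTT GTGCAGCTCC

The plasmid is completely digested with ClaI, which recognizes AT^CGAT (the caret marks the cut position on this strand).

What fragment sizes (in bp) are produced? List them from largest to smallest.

ClaI sites (ATCGAT) start at positions 53, 76, 182.
ClaI cuts after base 2 of each site, so after positions 54, 77, 183.
Circular molecule, 3 cuts → 3 fragments:
  55–77 → 23 bp
  78–183 → 106 bp
  184–200 then 1–54 → 17 + 54 = 71 bp
Sorted largest to smallest: 106, 71, 23 bp.

106, 71, 23 bp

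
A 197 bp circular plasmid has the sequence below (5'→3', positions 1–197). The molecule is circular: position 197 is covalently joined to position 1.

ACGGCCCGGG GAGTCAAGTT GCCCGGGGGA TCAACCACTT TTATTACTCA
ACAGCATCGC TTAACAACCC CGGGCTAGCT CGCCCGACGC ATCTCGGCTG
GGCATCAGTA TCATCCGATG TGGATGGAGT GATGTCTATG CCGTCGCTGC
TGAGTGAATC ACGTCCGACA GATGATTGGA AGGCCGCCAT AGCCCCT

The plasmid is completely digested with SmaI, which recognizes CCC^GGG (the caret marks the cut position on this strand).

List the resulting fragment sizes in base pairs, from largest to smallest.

SmaI sites (CCCGGG) start at positions 5, 22, 69.
SmaI cuts after base 3 of each site, so after positions 7, 24, 71.
Circular molecule, 3 cuts → 3 fragments:
  8–24 → 17 bp
  25–71 → 47 bp
  72–197 then 1–7 → 126 + 7 = 133 bp
Sorted largest to smallest: 133, 47, 17 bp.

133, 47, 17 bp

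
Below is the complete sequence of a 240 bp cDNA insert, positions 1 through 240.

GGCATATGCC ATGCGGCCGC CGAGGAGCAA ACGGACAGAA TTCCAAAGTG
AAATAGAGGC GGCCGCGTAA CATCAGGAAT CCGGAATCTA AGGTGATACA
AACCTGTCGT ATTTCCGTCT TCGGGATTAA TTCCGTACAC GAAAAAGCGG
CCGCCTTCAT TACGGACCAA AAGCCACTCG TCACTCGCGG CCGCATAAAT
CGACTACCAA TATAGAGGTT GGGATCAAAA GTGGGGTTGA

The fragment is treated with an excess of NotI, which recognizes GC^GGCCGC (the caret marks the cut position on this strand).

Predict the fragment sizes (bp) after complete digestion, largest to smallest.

NotI sites (GCGGCCGC) start at positions 13, 59, 147, 187.
NotI cuts after base 2 of each site, so after positions 14, 60, 148, 188.
Linear molecule, 4 cuts → 5 fragments:
  1–14 → 14 bp
  15–60 → 46 bp
  61–148 → 88 bp
  149–188 → 40 bp
  189–240 → 52 bp
Sorted largest to smallest: 88, 52, 46, 40, 14 bp.

88, 52, 46, 40, 14 bp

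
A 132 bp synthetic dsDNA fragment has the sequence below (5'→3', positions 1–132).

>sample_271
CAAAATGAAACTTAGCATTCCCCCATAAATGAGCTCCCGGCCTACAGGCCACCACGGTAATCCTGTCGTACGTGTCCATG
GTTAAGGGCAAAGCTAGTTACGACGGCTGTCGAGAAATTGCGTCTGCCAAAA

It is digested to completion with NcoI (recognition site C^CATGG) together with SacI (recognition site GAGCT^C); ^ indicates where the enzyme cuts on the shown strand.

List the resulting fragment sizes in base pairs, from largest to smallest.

56, 41, 35 bp

The NcoI site (CCATGG) starts at position 76.
NcoI cuts after the first base of each site, so after position 76.
The SacI site (GAGCTC) starts at position 31.
SacI cuts after base 5 of each site (before the last base), so after position 35.
Combined cut positions: 35, 76.
Linear molecule, 2 cuts → 3 fragments:
  1–35 → 35 bp
  36–76 → 41 bp
  77–132 → 56 bp
Sorted largest to smallest: 56, 41, 35 bp.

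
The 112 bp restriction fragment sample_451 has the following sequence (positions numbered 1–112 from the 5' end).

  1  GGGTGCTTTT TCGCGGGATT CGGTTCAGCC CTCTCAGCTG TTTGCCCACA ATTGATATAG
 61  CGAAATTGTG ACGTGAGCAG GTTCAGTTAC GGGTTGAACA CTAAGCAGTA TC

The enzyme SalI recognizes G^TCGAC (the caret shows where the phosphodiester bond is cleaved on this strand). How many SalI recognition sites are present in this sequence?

No occurrence of GTCGAC is present in the sequence.
SalI does not cut: 0 sites.

0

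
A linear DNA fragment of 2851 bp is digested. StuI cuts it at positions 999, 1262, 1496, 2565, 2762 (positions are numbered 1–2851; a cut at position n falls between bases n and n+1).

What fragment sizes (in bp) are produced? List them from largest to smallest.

Linear molecule, 5 cuts → 6 fragments:
  999 − 0 = 999 bp
  1262 − 999 = 263 bp
  1496 − 1262 = 234 bp
  2565 − 1496 = 1069 bp
  2762 − 2565 = 197 bp
  2851 − 2762 = 89 bp
Sorted largest to smallest: 1069, 999, 263, 234, 197, 89 bp.

1069, 999, 263, 234, 197, 89 bp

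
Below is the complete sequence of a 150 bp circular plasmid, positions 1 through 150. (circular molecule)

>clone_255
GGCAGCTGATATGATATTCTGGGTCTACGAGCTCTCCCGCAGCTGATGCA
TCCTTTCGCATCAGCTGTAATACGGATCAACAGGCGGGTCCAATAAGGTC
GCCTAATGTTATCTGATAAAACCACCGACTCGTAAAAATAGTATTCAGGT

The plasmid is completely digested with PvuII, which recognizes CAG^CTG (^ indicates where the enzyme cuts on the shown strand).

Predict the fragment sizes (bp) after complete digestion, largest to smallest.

91, 37, 22 bp

PvuII sites (CAGCTG) start at positions 3, 40, 62.
PvuII cuts after base 3 of each site, so after positions 5, 42, 64.
Circular molecule, 3 cuts → 3 fragments:
  6–42 → 37 bp
  43–64 → 22 bp
  65–150 then 1–5 → 86 + 5 = 91 bp
Sorted largest to smallest: 91, 37, 22 bp.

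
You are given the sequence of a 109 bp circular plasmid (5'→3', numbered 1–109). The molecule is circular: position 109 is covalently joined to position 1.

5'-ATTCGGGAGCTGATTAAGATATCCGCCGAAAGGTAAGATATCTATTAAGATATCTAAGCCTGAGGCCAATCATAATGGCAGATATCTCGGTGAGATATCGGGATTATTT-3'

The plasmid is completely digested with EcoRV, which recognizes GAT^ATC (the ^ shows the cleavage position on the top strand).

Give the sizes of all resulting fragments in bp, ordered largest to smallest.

EcoRV sites (GATATC) start at positions 18, 37, 49, 81, 94.
EcoRV cuts after base 3 of each site, so after positions 20, 39, 51, 83, 96.
Circular molecule, 5 cuts → 5 fragments:
  21–39 → 19 bp
  40–51 → 12 bp
  52–83 → 32 bp
  84–96 → 13 bp
  97–109 then 1–20 → 13 + 20 = 33 bp
Sorted largest to smallest: 33, 32, 19, 13, 12 bp.

33, 32, 19, 13, 12 bp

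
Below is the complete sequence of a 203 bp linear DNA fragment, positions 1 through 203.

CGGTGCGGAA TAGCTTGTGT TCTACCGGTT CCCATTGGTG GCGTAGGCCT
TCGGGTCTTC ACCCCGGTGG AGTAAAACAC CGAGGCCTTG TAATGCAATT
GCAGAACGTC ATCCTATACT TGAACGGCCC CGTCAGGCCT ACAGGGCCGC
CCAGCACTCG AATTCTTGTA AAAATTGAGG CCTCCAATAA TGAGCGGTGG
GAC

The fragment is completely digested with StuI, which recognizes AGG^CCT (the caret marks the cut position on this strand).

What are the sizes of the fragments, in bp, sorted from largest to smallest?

StuI sites (AGGCCT) start at positions 45, 83, 135, 178.
StuI cuts after base 3 of each site, so after positions 47, 85, 137, 180.
Linear molecule, 4 cuts → 5 fragments:
  1–47 → 47 bp
  48–85 → 38 bp
  86–137 → 52 bp
  138–180 → 43 bp
  181–203 → 23 bp
Sorted largest to smallest: 52, 47, 43, 38, 23 bp.

52, 47, 43, 38, 23 bp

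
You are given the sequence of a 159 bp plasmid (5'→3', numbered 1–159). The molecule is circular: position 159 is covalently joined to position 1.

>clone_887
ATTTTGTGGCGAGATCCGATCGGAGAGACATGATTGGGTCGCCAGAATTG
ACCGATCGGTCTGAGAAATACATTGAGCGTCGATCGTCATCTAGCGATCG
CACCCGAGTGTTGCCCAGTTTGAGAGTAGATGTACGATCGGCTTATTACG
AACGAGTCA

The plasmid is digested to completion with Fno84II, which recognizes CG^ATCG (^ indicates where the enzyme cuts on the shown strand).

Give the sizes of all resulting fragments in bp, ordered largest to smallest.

Fno84II sites (CGATCG) start at positions 17, 53, 81, 95, 135.
Fno84II cuts after base 2 of each site, so after positions 18, 54, 82, 96, 136.
Circular molecule, 5 cuts → 5 fragments:
  19–54 → 36 bp
  55–82 → 28 bp
  83–96 → 14 bp
  97–136 → 40 bp
  137–159 then 1–18 → 23 + 18 = 41 bp
Sorted largest to smallest: 41, 40, 36, 28, 14 bp.

41, 40, 36, 28, 14 bp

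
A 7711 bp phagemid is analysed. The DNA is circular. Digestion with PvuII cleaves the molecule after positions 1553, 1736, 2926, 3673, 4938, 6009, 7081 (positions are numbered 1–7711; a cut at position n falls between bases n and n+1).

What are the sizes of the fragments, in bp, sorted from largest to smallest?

2183, 1265, 1190, 1072, 1071, 747, 183 bp

Circular molecule, 7 cuts → 7 fragments:
  1736 − 1553 = 183 bp
  2926 − 1736 = 1190 bp
  3673 − 2926 = 747 bp
  4938 − 3673 = 1265 bp
  6009 − 4938 = 1071 bp
  7081 − 6009 = 1072 bp
  wrap: 7711 − 7081 + 1553 = 2183 bp
Sorted largest to smallest: 2183, 1265, 1190, 1072, 1071, 747, 183 bp.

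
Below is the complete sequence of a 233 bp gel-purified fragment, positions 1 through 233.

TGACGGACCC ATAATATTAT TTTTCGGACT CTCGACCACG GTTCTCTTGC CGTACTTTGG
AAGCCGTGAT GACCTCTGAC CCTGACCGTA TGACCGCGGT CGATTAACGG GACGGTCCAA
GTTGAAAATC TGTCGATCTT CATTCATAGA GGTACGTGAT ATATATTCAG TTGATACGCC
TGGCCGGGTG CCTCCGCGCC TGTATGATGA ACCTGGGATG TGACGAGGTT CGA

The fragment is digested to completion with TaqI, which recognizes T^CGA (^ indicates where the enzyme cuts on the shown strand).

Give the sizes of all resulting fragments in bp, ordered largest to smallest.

97, 68, 33, 32, 3 bp

TaqI sites (TCGA) start at positions 32, 100, 133, 230.
TaqI cuts after the first base of each site, so after positions 32, 100, 133, 230.
Linear molecule, 4 cuts → 5 fragments:
  1–32 → 32 bp
  33–100 → 68 bp
  101–133 → 33 bp
  134–230 → 97 bp
  231–233 → 3 bp
Sorted largest to smallest: 97, 68, 33, 32, 3 bp.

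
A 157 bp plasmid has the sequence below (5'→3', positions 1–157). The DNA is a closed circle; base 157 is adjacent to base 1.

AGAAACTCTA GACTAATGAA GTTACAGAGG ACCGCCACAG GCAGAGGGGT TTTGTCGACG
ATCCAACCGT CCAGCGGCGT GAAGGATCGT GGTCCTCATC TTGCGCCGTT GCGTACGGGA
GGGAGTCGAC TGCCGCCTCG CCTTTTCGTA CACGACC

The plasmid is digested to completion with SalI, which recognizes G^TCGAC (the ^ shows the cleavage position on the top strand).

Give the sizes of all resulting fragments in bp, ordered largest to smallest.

86, 71 bp

SalI sites (GTCGAC) start at positions 54, 125.
SalI cuts after the first base of each site, so after positions 54, 125.
Circular molecule, 2 cuts → 2 fragments:
  55–125 → 71 bp
  126–157 then 1–54 → 32 + 54 = 86 bp
Sorted largest to smallest: 86, 71 bp.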